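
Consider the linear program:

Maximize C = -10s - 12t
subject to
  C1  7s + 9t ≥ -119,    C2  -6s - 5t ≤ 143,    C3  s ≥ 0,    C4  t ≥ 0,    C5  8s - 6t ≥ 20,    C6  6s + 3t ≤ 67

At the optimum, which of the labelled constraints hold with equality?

C4 and C5

Corner points and C = -10s - 12t:
  (5/2, 0) → C = -25
  (67/6, 0) → C = -335/3
  (77/10, 104/15) → C = -801/5

The maximum is at (5/2, 0). Substituting into each constraint, equality holds for C4 and C5; the remaining constraints have slack.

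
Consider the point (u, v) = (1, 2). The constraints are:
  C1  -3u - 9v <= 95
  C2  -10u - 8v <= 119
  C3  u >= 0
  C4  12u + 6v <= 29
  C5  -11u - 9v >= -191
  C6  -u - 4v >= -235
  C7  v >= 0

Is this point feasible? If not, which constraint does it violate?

C1: -21 ≤ 95 ✓
C2: -26 ≤ 119 ✓
C3: 1 ≥ 0 ✓
C4: 24 ≤ 29 ✓
C5: -29 ≥ -191 ✓
C6: -9 ≥ -235 ✓
C7: 2 ≥ 0 ✓

feasible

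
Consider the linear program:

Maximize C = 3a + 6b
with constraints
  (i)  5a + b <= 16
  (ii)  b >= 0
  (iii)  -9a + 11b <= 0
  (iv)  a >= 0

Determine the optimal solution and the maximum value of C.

Feasible corners and C = 3a + 6b:
  (16/5, 0) → C = 48/5
  (11/4, 9/4) → C = 87/4
  (0, 0) → C = 0

At the optimal vertex, 5a + b = 16 and -9a + 11b = 0.
Solving simultaneously gives a = 11/4, b = 9/4.

a = 11/4, b = 9/4, maximum C = 87/4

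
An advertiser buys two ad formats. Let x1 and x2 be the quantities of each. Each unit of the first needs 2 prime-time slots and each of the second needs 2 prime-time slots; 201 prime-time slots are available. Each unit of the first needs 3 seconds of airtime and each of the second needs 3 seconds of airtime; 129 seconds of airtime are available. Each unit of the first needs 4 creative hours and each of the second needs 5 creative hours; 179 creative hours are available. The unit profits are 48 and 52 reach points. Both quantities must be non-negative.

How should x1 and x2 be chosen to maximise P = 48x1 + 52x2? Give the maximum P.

x1 = 36, x2 = 7, maximum P = 2092

Extreme points and P = 48x1 + 52x2:
  (0, 0) → P = 0
  (0, 179/5) → P = 9308/5
  (43, 0) → P = 2064
  (36, 7) → P = 2092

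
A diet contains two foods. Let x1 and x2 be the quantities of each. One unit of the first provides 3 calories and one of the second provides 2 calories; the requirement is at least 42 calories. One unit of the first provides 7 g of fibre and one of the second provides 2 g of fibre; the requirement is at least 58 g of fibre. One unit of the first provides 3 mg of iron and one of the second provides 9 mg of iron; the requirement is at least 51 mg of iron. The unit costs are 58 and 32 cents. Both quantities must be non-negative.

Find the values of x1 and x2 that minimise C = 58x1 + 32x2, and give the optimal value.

Corner points and C = 58x1 + 32x2:
  (0, 29) → C = 928
  (17, 0) → C = 986
  (4, 15) → C = 712
  (92/7, 9/7) → C = 5624/7
The feasible region is unbounded (it extends along (0, 1), (1, 0)), but C strictly increases along every unbounded feasible direction, so there is no improving ray and the minimum is attained at a vertex.

At the optimal vertex, 3x1 + 2x2 = 42 and 7x1 + 2x2 = 58.
Solving simultaneously gives x1 = 4, x2 = 15.

x1 = 4, x2 = 15, minimum C = 712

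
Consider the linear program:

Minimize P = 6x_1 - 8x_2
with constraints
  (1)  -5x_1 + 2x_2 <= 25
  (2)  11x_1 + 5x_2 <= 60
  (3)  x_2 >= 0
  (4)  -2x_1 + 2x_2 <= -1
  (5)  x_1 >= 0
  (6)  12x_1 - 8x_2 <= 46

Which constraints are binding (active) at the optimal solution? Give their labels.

Corner points and P = 6x_1 - 8x_2:
  (125/32, 109/32) → P = -61/16
  (355/74, 107/74) → P = 637/37
  (1/2, 0) → P = 3
  (23/6, 0) → P = 23

The minimum is at (125/32, 109/32). Substituting into each constraint, equality holds for (2) and (4); the remaining constraints have slack.

(2) and (4)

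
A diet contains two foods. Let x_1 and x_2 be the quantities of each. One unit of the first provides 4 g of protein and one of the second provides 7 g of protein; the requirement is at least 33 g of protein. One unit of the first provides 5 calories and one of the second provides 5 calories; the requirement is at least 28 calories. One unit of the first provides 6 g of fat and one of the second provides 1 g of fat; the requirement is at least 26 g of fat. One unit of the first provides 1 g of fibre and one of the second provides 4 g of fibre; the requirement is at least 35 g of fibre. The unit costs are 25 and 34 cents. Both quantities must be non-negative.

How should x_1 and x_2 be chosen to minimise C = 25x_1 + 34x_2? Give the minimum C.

Corner points and C = 25x_1 + 34x_2:
  (0, 26) → C = 884
  (35, 0) → C = 875
  (3, 8) → C = 347
The feasible region is unbounded (it extends along (0, 1), (1, 0)), but C strictly increases along every unbounded feasible direction, so there is no improving ray and the minimum is attained at a vertex.

The optimum lies where 6x_1 + x_2 = 26 and x_1 + 4x_2 = 35.
Solving simultaneously gives x_1 = 3, x_2 = 8.

x_1 = 3, x_2 = 8, minimum C = 347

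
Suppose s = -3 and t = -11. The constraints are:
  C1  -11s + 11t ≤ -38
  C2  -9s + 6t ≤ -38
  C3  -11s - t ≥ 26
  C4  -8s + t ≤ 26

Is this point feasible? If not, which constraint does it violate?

C1: -88 ≤ -38 ✓
C2: -39 ≤ -38 ✓
C3: 44 ≥ 26 ✓
C4: 13 ≤ 26 ✓

feasible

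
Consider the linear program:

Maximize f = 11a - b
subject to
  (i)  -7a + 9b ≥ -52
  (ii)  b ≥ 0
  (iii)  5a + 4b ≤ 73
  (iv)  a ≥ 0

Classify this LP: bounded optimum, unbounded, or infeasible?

Corner points and f = 11a - b:
  (52/7, 0) → f = 572/7
  (865/73, 251/73) → f = 9264/73
  (0, 0) → f = 0
  (0, 73/4) → f = -73/4
The feasible region has finitely many vertices and no improving ray; the maximum is 9264/73 at (865/73, 251/73).

bounded optimum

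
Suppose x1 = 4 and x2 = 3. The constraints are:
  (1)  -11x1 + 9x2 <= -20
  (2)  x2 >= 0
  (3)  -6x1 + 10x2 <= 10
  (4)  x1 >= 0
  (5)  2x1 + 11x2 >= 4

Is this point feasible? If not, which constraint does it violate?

not feasible — violates (1)

Constraint (1): -11x1 + 9x2 = -17, which is not ≤ -20. All other constraints are satisfied.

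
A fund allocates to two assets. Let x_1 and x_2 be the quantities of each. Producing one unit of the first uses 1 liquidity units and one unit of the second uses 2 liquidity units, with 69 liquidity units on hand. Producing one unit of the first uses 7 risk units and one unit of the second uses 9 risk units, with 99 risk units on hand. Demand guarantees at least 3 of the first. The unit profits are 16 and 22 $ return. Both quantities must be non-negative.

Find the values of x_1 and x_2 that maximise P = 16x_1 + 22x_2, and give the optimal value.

x_1 = 3, x_2 = 26/3, maximum P = 716/3

Vertices and P = 16x_1 + 22x_2:
  (99/7, 0) → P = 1584/7
  (3, 0) → P = 48
  (3, 26/3) → P = 716/3

The binding constraints are 7x_1 + 9x_2 = 99 and x_1 = 3.
Solving simultaneously gives x_1 = 3, x_2 = 26/3.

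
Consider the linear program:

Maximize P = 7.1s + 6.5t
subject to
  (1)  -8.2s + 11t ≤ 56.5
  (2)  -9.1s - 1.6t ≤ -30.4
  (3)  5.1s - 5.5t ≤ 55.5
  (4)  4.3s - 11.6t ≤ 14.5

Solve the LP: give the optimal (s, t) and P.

Vertices and P = 7.1s + 6.5t:
  (12200/5661, 76343/11322) → P = 148771/2516
  (335/4, 2973/44) → P = 11372/11
  (3132/937, -41/3748) → P = 886823/37480
  (56405/3551, 16470/3551) → P = 1015061/7102

The optimum lies where -8.2s + 11t = 56.5 and 5.1s - 5.5t = 55.5.
Solving simultaneously gives s = 335/4, t = 2973/44.

s = 335/4, t = 2973/44, maximum P = 11372/11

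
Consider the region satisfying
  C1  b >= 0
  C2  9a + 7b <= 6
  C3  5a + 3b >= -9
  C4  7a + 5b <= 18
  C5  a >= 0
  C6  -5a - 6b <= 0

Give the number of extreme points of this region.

3

Of the 15 pairwise boundary intersections, those satisfying every inequality are:
  (2/3, 0)
  (0, 0)
  (0, 6/7)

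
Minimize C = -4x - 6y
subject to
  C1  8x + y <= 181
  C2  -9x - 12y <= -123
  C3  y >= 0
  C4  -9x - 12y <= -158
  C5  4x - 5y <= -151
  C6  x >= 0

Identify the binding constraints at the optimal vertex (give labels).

C1 and C6

Vertices and C = -4x - 6y:
  (377/22, 483/11) → C = -332
  (0, 181) → C = -1086
  (0, 151/5) → C = -906/5

The minimum is at (0, 181). Substituting into each constraint, equality holds for C1 and C6; the remaining constraints have slack.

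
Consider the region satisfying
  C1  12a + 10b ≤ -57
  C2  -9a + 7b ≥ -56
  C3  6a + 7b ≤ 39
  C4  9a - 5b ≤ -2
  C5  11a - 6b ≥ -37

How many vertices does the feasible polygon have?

4

Pairwise boundary intersections that survive every other constraint:
  (-61/30, -163/50)
  (-356/91, -183/182)
  (-49/3, -29)
  (-595/23, -949/23)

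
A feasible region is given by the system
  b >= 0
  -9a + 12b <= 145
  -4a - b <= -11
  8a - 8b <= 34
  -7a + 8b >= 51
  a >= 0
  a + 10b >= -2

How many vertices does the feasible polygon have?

Pairwise boundary intersections that survive every other constraint:
  (137/3, 139/3)
  (0, 145/12)
  (37/39, 281/39)
  (0, 11)

4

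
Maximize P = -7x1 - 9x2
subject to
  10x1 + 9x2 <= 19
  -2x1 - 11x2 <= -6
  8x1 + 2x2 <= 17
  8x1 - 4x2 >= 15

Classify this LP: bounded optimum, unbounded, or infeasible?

The boundaries 10x1 + 9x2 = 19 and -2x1 - 11x2 = -6 meet at (155/92, 11/46), but that point violates 8x1 - 4x2 ≥ 15. Every candidate vertex is excluded by some other constraint, so the feasible region is empty.

infeasible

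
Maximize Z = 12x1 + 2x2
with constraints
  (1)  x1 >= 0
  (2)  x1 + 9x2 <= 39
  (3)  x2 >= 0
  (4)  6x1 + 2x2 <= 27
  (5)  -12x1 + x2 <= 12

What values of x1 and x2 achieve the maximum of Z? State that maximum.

Feasible corners and Z = 12x1 + 2x2:
  (0, 13/3) → Z = 26/3
  (0, 0) → Z = 0
  (165/52, 207/52) → Z = 1197/26
  (9/2, 0) → Z = 54

x1 = 9/2, x2 = 0, maximum Z = 54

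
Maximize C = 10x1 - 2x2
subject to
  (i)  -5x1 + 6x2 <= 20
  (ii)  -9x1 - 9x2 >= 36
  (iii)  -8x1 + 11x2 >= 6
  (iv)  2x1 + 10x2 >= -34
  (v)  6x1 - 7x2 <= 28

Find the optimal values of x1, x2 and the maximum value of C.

x1 = -50/19, x2 = -26/19, maximum C = -448/19

Feasible corners and C = 10x1 - 2x2:
  (-4, 0) → C = -40
  (-202/31, -65/31) → C = -1890/31
  (-50/19, -26/19) → C = -448/19
  (-217/51, -130/51) → C = -1910/51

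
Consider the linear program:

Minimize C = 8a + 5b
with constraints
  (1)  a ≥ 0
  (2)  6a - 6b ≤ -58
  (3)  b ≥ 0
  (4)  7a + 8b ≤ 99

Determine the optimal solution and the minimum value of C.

At the optimal vertex, a = 0 and 6a - 6b = -58.
Solving simultaneously gives a = 0, b = 29/3.

a = 0, b = 29/3, minimum C = 145/3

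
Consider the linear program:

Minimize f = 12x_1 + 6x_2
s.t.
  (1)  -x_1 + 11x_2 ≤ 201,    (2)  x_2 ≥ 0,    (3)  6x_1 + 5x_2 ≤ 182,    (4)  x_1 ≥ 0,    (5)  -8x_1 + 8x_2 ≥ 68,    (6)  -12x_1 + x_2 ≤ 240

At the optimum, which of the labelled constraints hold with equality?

(4) and (5)

Feasible corners and f = 12x_1 + 6x_2:
  (0, 201/11) → f = 1206/11
  (43/4, 77/4) → f = 489/2
  (0, 17/2) → f = 51

The minimum is at (0, 17/2). Substituting into each constraint, equality holds for (4) and (5); the remaining constraints have slack.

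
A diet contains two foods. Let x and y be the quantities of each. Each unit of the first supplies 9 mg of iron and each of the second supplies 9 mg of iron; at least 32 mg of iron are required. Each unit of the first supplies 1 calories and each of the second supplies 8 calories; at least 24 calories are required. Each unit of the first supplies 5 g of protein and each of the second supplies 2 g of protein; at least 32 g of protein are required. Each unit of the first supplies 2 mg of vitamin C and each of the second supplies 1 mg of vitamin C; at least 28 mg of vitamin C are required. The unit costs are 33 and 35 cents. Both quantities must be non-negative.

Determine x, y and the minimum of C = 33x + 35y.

x = 40/3, y = 4/3, minimum C = 1460/3

Corner points and C = 33x + 35y:
  (0, 28) → C = 980
  (24, 0) → C = 792
  (40/3, 4/3) → C = 1460/3
The feasible region is unbounded (it extends along (0, 1), (1, 0)), but C strictly increases along every unbounded feasible direction, so there is no improving ray and the minimum is attained at a vertex.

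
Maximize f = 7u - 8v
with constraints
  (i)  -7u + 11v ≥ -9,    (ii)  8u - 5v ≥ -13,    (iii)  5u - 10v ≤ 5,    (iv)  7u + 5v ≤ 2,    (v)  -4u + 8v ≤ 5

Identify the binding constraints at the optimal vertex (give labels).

(iii) and (iv)

Vertices and f = 7u - 8v:
  (-31/11, -21/11) → f = -49/11
  (-79/44, -3/11) → f = -457/44
  (9/19, -5/19) → f = 103/19
  (-9/76, 43/76) → f = -407/76

The maximum is at (9/19, -5/19). Substituting into each constraint, equality holds for (iii) and (iv); the remaining constraints have slack.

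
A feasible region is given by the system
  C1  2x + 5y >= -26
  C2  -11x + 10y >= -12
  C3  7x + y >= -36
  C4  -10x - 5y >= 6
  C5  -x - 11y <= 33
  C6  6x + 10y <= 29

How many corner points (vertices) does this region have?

5

Of the 15 pairwise boundary intersections, those satisfying every inequality are:
  (0, -6/5)
  (-198/131, -375/131)
  (-363/76, -195/76)
  (-389/64, 419/64)
  (-41/14, 163/35)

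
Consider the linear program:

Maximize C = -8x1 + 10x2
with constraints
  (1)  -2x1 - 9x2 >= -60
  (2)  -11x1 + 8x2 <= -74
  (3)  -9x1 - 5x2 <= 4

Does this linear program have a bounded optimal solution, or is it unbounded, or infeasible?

bounded optimum

Corner points and C = -8x1 + 10x2:
  (1146/115, 512/115) → C = -176/5
  (338/127, -710/127) → C = -9804/127
The feasible region has finitely many vertices and no improving ray; the maximum is -176/5 at (1146/115, 512/115).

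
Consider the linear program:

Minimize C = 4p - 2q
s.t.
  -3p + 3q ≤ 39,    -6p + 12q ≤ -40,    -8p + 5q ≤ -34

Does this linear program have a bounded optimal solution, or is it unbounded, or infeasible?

From the feasible point (104/33, -58/33), moving in the direction (-5, -8) keeps every constraint satisfied while C decreases without bound.

unbounded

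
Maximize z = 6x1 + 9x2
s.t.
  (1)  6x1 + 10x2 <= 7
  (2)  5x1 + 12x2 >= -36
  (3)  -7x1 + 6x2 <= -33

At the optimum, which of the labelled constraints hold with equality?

(1) and (2)

Feasible corners and z = 6x1 + 9x2:
  (222/11, -251/22) → z = 405/22
  (186/53, -149/106) → z = 891/106
  (30/19, -139/38) → z = -891/38

The maximum is at (222/11, -251/22). Substituting into each constraint, equality holds for (1) and (2); the remaining constraints have slack.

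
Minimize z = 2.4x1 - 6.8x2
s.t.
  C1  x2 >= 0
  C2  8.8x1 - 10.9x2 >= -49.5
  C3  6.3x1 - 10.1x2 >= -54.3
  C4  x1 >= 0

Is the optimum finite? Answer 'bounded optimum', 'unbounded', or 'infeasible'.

From the feasible point (0, 0), moving in the direction (10.1, 6.3) keeps every constraint satisfied while z decreases without bound.

unbounded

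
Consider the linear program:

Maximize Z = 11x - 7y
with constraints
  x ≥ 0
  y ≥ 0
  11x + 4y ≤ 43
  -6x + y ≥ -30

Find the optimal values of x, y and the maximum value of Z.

x = 43/11, y = 0, maximum Z = 43

Feasible corners and Z = 11x - 7y:
  (0, 0) → Z = 0
  (0, 43/4) → Z = -301/4
  (43/11, 0) → Z = 43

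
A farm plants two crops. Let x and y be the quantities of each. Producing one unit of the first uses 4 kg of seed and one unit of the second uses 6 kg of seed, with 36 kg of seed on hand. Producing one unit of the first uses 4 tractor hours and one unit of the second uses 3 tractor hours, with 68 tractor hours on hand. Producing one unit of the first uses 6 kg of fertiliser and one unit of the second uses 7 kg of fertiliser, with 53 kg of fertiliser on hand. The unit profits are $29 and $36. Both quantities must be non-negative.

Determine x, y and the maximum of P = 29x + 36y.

x = 33/4, y = 1/2, maximum P = 1029/4

At the optimal vertex, 4x + 6y = 36 and 6x + 7y = 53.
Solving simultaneously gives x = 33/4, y = 1/2.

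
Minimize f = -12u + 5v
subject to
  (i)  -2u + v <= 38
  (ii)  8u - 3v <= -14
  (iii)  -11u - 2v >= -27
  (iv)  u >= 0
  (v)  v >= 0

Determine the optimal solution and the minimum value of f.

u = 0, v = 14/3, minimum f = 70/3

Corner points and f = -12u + 5v:
  (53/49, 370/49) → f = 1214/49
  (0, 14/3) → f = 70/3
  (0, 27/2) → f = 135/2

At the optimal vertex, 8u - 3v = -14 and u = 0.
Solving simultaneously gives u = 0, v = 14/3.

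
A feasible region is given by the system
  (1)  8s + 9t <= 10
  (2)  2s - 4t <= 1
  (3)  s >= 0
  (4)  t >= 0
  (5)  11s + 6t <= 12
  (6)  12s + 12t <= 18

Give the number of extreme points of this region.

Of the 15 pairwise boundary intersections, those satisfying every inequality are:
  (0, 10/9)
  (16/17, 14/51)
  (1/2, 0)
  (27/28, 13/56)
  (0, 0)

5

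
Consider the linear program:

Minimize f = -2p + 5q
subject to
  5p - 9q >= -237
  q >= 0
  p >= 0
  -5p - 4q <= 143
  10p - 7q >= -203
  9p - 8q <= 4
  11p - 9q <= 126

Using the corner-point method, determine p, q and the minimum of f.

p = 4/9, q = 0, minimum f = -8/9

Vertices and f = -2p + 5q:
  (0, 79/3) → f = 395/3
  (1932/41, 2153/41) → f = 6901/41
  (0, 0) → f = 0
  (4/9, 0) → f = -8/9

The optimum lies where q = 0 and 9p - 8q = 4.
Solving simultaneously gives p = 4/9, q = 0.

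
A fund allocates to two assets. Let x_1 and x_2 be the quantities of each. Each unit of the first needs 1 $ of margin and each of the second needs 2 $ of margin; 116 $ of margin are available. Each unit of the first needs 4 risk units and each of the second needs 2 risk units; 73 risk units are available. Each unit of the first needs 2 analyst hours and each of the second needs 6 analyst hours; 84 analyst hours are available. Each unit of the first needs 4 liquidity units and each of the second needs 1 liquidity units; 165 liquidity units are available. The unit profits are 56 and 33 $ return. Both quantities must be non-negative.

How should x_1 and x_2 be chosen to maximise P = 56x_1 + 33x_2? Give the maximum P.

Corner points and P = 56x_1 + 33x_2:
  (0, 0) → P = 0
  (0, 14) → P = 462
  (73/4, 0) → P = 1022
  (27/2, 19/2) → P = 2139/2

x_1 = 27/2, x_2 = 19/2, maximum P = 2139/2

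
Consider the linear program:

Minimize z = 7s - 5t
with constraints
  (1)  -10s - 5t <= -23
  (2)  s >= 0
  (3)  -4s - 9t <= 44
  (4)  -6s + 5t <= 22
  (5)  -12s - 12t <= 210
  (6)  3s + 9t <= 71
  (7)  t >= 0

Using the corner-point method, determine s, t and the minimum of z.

Feasible corners and z = 7s - 5t:
  (1/16, 179/40) → z = -351/16
  (23/10, 0) → z = 161/10
  (157/69, 164/23) → z = -1361/69
  (71/3, 0) → z = 497/3

The optimum lies where -10s - 5t = -23 and -6s + 5t = 22.
Solving simultaneously gives s = 1/16, t = 179/40.

s = 1/16, t = 179/40, minimum z = -351/16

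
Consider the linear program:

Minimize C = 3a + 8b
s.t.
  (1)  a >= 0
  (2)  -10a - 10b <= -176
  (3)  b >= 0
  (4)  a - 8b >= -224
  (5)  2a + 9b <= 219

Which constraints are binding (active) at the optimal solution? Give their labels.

Vertices and C = 3a + 8b:
  (0, 88/5) → C = 704/5
  (0, 73/3) → C = 584/3
  (88/5, 0) → C = 264/5
  (219/2, 0) → C = 657/2

The minimum is at (88/5, 0). Substituting into each constraint, equality holds for (2) and (3); the remaining constraints have slack.

(2) and (3)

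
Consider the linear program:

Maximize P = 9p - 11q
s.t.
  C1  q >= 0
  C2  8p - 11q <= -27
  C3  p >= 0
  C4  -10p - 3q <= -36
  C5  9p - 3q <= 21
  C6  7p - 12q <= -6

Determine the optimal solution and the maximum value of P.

The feasible region is unbounded (it extends along (0, 1), (1, 3)), but P strictly decreases along every unbounded feasible direction, so there is no improving ray and the maximum is attained at a vertex.

The binding constraints are 8p - 11q = -27 and 9p - 3q = 21.
Solving simultaneously gives p = 104/25, q = 137/25.

p = 104/25, q = 137/25, maximum P = -571/25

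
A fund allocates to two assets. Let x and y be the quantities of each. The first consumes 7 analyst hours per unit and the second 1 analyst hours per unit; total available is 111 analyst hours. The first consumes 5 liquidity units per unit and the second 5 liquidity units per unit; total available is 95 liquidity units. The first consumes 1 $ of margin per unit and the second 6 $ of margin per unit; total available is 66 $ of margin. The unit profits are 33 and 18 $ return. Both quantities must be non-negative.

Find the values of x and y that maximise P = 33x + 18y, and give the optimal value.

Corner points and P = 33x + 18y:
  (0, 0) → P = 0
  (0, 11) → P = 198
  (111/7, 0) → P = 3663/7
  (46/3, 11/3) → P = 572
  (48/5, 47/5) → P = 486

The optimum lies where 7x + y = 111 and 5x + 5y = 95.
Solving simultaneously gives x = 46/3, y = 11/3.

x = 46/3, y = 11/3, maximum P = 572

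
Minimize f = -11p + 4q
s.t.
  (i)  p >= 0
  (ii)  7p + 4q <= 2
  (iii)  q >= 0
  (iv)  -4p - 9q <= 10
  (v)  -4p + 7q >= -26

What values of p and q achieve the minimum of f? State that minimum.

Vertices and f = -11p + 4q:
  (0, 1/2) → f = 2
  (0, 0) → f = 0
  (2/7, 0) → f = -22/7

The binding constraints are 7p + 4q = 2 and q = 0.
Solving simultaneously gives p = 2/7, q = 0.

p = 2/7, q = 0, minimum f = -22/7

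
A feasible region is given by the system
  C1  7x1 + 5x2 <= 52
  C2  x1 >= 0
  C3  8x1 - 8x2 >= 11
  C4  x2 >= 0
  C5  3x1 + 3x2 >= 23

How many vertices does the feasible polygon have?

3

Pairwise boundary intersections that survive every other constraint:
  (157/32, 113/32)
  (41/6, 5/6)
  (217/48, 151/48)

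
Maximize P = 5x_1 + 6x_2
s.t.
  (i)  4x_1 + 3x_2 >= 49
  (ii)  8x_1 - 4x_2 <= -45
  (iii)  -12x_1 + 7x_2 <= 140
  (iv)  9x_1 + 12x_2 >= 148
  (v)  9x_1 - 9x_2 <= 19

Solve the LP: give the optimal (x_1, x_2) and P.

Vertices and P = 5x_1 + 6x_2:
  (61/40, 143/10) → P = 3737/40
  (-77/64, 287/16) → P = 6503/64
  (245/8, 145/2) → P = 4705/8

x_1 = 245/8, x_2 = 145/2, maximum P = 4705/8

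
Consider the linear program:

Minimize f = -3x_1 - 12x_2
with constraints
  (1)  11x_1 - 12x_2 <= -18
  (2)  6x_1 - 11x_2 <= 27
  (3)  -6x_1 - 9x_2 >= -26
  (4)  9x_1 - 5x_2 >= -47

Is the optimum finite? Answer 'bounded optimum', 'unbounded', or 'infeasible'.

Extreme points and f = -3x_1 - 12x_2:
  (50/57, 394/171) → f = -1726/57
  (-474/53, -355/53) → f = 5682/53
  (-293/111, 172/37) → f = -1771/37
The feasible region has finitely many vertices and no improving ray; the minimum is -1771/37 at (-293/111, 172/37).

bounded optimum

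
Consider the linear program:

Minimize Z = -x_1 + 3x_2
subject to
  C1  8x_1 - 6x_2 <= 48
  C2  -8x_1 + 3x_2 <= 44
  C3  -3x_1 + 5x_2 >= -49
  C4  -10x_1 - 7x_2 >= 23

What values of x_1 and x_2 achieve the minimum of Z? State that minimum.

x_1 = -367/31, x_2 = -524/31, minimum Z = -1205/31

Extreme points and Z = -x_1 + 3x_2:
  (-27/11, -124/11) → Z = -345/11
  (99/58, -166/29) → Z = -1095/58
  (-367/31, -524/31) → Z = -1205/31
  (-377/86, 128/43) → Z = 1145/86

The binding constraints are -8x_1 + 3x_2 = 44 and -3x_1 + 5x_2 = -49.
Solving simultaneously gives x_1 = -367/31, x_2 = -524/31.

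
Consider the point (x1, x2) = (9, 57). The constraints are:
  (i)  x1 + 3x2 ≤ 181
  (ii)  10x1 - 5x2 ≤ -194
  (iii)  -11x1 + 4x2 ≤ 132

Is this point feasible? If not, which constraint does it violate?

feasible

(i): 180 ≤ 181 ✓
(ii): -195 ≤ -194 ✓
(iii): 129 ≤ 132 ✓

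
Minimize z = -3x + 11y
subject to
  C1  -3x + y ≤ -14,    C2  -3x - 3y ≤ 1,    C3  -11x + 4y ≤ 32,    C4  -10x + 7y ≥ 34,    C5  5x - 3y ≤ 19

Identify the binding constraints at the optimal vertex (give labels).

Vertices and z = -3x + 11y:
  (88, 250) → z = 2486
  (12, 22) → z = 206
  (47, 72) → z = 651
The feasible region is unbounded (it extends along (4, 11), (3, 5)), but z strictly increases along every unbounded feasible direction, so there is no improving ray and the minimum is attained at a vertex.

The minimum is at (12, 22). Substituting into each constraint, equality holds for C1 and C4; the remaining constraints have slack.

C1 and C4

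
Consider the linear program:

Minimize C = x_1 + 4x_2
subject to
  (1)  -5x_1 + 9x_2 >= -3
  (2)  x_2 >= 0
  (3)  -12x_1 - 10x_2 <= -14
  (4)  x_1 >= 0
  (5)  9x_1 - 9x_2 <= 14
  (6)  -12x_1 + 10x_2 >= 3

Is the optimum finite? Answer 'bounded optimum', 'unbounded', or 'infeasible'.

Extreme points and C = x_1 + 4x_2:
  (0, 7/5) → C = 28/5
  (11/24, 17/20) → C = 463/120
The feasible region has finitely many vertices and no improving ray; the minimum is 463/120 at (11/24, 17/20).

bounded optimum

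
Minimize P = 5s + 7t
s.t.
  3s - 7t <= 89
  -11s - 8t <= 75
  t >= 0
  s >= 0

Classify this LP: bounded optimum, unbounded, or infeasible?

bounded optimum

Feasible corners and P = 5s + 7t:
  (89/3, 0) → P = 445/3
  (0, 0) → P = 0
The feasible region has finitely many vertices and no improving ray; the minimum is 0 at (0, 0).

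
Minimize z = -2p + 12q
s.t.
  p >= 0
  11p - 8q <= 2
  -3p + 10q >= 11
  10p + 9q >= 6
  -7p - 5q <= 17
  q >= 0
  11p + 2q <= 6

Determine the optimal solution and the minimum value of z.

p = 0, q = 11/10, minimum z = 66/5

Vertices and z = -2p + 12q:
  (0, 11/10) → z = 66/5
  (0, 3) → z = 36
  (19/58, 139/116) → z = 398/29

The binding constraints are p = 0 and -3p + 10q = 11.
Solving simultaneously gives p = 0, q = 11/10.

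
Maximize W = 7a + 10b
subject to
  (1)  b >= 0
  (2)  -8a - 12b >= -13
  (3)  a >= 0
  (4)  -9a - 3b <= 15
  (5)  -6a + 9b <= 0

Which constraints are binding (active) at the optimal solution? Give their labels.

Vertices and W = 7a + 10b:
  (13/8, 0) → W = 91/8
  (0, 0) → W = 0
  (13/16, 13/24) → W = 533/48

The maximum is at (13/8, 0). Substituting into each constraint, equality holds for (1) and (2); the remaining constraints have slack.

(1) and (2)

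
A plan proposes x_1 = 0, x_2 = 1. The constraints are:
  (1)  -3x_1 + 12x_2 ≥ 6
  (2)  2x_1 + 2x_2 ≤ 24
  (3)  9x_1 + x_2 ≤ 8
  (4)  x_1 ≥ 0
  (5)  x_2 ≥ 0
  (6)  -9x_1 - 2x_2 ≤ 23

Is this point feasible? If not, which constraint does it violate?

feasible

(1): 12 ≥ 6 ✓
(2): 2 ≤ 24 ✓
(3): 1 ≤ 8 ✓
(4): 0 ≥ 0 ✓
(5): 1 ≥ 0 ✓
(6): -2 ≤ 23 ✓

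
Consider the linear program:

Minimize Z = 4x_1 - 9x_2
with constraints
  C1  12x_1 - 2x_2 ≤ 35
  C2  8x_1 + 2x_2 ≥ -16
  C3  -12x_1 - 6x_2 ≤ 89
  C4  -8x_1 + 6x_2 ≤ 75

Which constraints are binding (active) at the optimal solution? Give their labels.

C1 and C4

Vertices and Z = 4x_1 - 9x_2:
  (19/20, -59/5) → Z = 110
  (45/7, 295/14) → Z = -2295/14
  (-123/32, 59/8) → Z = -327/4

The minimum is at (45/7, 295/14). Substituting into each constraint, equality holds for C1 and C4; the remaining constraints have slack.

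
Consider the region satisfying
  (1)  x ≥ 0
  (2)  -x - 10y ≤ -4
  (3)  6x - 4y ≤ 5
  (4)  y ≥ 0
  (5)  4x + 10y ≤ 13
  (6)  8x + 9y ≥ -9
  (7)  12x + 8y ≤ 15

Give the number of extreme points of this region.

5

Of the 21 pairwise boundary intersections, those satisfying every inequality are:
  (0, 2/5)
  (0, 13/10)
  (33/32, 19/64)
  (25/24, 5/16)
  (23/44, 12/11)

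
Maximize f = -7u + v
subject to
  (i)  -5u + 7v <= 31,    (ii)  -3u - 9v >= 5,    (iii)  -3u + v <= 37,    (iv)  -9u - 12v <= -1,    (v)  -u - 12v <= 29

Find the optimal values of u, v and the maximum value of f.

Feasible corners and f = -7u + v:
  (23/15, -16/15) → f = -59/5
  (67/9, -82/27) → f = -1489/27
  (15/4, -131/48) → f = -1391/48

At the optimal vertex, -3u - 9v = 5 and -9u - 12v = -1.
Solving simultaneously gives u = 23/15, v = -16/15.

u = 23/15, v = -16/15, maximum f = -59/5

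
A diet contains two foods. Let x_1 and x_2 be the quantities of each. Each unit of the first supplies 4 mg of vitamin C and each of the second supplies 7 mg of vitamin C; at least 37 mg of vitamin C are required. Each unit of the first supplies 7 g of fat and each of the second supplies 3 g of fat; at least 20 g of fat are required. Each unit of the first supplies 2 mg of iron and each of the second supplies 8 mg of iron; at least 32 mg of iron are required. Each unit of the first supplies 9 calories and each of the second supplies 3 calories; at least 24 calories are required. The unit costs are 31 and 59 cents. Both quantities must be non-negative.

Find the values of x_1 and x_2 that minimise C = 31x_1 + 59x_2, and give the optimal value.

x_1 = 4, x_2 = 3, minimum C = 301

Vertices and C = 31x_1 + 59x_2:
  (0, 8) → C = 472
  (16, 0) → C = 496
  (4, 3) → C = 301
  (19/17, 79/17) → C = 5250/17
The feasible region is unbounded (it extends along (0, 1), (1, 0)), but C strictly increases along every unbounded feasible direction, so there is no improving ray and the minimum is attained at a vertex.

The optimum lies where 4x_1 + 7x_2 = 37 and 2x_1 + 8x_2 = 32.
Solving simultaneously gives x_1 = 4, x_2 = 3.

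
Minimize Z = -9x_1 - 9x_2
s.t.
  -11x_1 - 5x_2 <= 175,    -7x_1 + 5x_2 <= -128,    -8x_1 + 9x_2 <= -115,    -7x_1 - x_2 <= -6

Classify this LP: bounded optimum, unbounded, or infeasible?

From the feasible point (205/24, -1291/24), moving in the direction (9, 8) keeps every constraint satisfied while Z decreases without bound.

unbounded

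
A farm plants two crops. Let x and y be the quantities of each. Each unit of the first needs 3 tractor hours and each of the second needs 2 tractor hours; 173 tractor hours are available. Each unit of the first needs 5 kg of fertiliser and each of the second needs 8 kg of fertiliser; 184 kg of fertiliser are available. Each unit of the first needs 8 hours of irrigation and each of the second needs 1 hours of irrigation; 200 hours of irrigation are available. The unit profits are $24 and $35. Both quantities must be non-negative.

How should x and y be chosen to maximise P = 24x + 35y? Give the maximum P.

x = 24, y = 8, maximum P = 856

Feasible corners and P = 24x + 35y:
  (0, 0) → P = 0
  (0, 23) → P = 805
  (25, 0) → P = 600
  (24, 8) → P = 856

The optimum lies where 5x + 8y = 184 and 8x + y = 200.
Solving simultaneously gives x = 24, y = 8.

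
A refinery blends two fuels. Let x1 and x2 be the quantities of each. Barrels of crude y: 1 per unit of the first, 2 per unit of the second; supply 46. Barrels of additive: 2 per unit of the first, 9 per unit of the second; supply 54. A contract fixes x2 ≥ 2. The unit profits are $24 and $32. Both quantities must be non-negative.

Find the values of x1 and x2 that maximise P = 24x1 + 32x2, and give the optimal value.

Feasible corners and P = 24x1 + 32x2:
  (0, 6) → P = 192
  (0, 2) → P = 64
  (18, 2) → P = 496

At the optimal vertex, 2x1 + 9x2 = 54 and x2 = 2.
Solving simultaneously gives x1 = 18, x2 = 2.

x1 = 18, x2 = 2, maximum P = 496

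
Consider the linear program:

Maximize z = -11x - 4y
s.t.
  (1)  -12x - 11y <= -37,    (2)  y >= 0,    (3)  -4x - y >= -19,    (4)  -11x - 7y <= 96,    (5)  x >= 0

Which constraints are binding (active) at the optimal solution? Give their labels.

(1) and (5)

Extreme points and z = -11x - 4y:
  (37/12, 0) → z = -407/12
  (0, 37/11) → z = -148/11
  (19/4, 0) → z = -209/4
  (0, 19) → z = -76

The maximum is at (0, 37/11). Substituting into each constraint, equality holds for (1) and (5); the remaining constraints have slack.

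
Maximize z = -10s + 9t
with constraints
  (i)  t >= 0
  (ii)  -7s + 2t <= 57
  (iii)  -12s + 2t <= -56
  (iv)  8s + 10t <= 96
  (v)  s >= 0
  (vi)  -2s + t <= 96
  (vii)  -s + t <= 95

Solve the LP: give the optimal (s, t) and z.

Vertices and z = -10s + 9t:
  (14/3, 0) → z = -140/3
  (12, 0) → z = -120
  (94/17, 88/17) → z = -148/17

At the optimal vertex, -12s + 2t = -56 and 8s + 10t = 96.
Solving simultaneously gives s = 94/17, t = 88/17.

s = 94/17, t = 88/17, maximum z = -148/17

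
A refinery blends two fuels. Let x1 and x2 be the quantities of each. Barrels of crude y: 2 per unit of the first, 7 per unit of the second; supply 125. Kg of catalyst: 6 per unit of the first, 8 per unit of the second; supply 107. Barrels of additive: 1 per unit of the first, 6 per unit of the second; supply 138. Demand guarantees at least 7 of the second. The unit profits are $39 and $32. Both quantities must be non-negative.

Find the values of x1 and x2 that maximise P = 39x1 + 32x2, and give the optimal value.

x1 = 17/2, x2 = 7, maximum P = 1111/2

Extreme points and P = 39x1 + 32x2:
  (0, 107/8) → P = 428
  (0, 7) → P = 224
  (17/2, 7) → P = 1111/2

The optimum lies where 6x1 + 8x2 = 107 and x2 = 7.
Solving simultaneously gives x1 = 17/2, x2 = 7.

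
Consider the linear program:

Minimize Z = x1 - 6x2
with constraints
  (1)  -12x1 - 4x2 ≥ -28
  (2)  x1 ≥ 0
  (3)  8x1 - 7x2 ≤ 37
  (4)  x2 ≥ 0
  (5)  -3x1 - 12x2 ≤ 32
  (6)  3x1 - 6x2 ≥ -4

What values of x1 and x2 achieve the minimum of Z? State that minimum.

x1 = 38/21, x2 = 11/7, minimum Z = -160/21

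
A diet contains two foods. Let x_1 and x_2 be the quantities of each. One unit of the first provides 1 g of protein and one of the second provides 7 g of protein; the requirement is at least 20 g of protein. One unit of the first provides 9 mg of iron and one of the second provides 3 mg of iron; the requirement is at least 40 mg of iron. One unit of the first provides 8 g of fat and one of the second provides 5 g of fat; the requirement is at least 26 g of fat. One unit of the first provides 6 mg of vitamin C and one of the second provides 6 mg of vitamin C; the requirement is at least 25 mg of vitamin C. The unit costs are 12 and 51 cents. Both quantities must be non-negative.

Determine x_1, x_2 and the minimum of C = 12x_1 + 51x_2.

Feasible corners and C = 12x_1 + 51x_2:
  (0, 40/3) → C = 680
  (20, 0) → C = 240
  (11/3, 7/3) → C = 163
The feasible region is unbounded (it extends along (0, 1), (1, 0)), but C strictly increases along every unbounded feasible direction, so there is no improving ray and the minimum is attained at a vertex.

The optimum lies where x_1 + 7x_2 = 20 and 9x_1 + 3x_2 = 40.
Solving simultaneously gives x_1 = 11/3, x_2 = 7/3.

x_1 = 11/3, x_2 = 7/3, minimum C = 163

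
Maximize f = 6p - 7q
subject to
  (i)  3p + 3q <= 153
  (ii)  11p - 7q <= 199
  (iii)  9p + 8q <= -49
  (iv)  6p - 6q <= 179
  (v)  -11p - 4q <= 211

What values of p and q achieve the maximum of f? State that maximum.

p = -55/9, q = -647/18, maximum f = 3869/18

Vertices and f = 6p - 7q:
  (1249/151, -2330/151) → f = 23804/151
  (-59/24, -775/24) → f = 5071/24
  (-373/13, 340/13) → f = -4618/13
  (-55/9, -647/18) → f = 3869/18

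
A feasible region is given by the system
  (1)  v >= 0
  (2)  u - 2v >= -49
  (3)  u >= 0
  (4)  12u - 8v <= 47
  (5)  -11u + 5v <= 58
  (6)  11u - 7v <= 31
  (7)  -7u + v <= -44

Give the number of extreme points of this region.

3

The feasible vertices (each the meet of two boundaries and inside every other half-plane) are:
  (27, 38)
  (137/13, 387/13)
  (277/38, 267/38)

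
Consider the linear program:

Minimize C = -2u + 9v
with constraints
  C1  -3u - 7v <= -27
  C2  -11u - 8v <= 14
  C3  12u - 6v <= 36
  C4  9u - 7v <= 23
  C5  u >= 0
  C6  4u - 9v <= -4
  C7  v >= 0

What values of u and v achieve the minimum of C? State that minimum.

u = 43/11, v = 24/11, minimum C = 130/11

Feasible corners and C = -2u + 9v:
  (0, 27/7) → C = 243/7
  (43/11, 24/11) → C = 130/11
  (29/7, 16/7) → C = 86/7
The feasible region is unbounded (it extends along (1, 2), (0, 1)), but C strictly increases along every unbounded feasible direction, so there is no improving ray and the minimum is attained at a vertex.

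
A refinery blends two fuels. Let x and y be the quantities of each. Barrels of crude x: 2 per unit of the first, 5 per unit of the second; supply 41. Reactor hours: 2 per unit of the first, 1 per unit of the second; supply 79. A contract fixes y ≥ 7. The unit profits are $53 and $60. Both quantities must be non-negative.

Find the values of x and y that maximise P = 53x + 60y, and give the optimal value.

Extreme points and P = 53x + 60y:
  (0, 41/5) → P = 492
  (0, 7) → P = 420
  (3, 7) → P = 579

x = 3, y = 7, maximum P = 579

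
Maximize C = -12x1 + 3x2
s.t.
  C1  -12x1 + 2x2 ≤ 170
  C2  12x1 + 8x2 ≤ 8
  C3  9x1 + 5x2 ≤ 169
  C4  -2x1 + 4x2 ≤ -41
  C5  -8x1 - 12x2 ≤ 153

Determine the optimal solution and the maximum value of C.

Vertices and C = -12x1 + 3x2:
  (45/8, -119/16) → C = -1437/16
  (33/2, -95/4) → C = -1077/4
  (-15/7, -317/28) → C = -33/4

The optimum lies where -2x1 + 4x2 = -41 and -8x1 - 12x2 = 153.
Solving simultaneously gives x1 = -15/7, x2 = -317/28.

x1 = -15/7, x2 = -317/28, maximum C = -33/4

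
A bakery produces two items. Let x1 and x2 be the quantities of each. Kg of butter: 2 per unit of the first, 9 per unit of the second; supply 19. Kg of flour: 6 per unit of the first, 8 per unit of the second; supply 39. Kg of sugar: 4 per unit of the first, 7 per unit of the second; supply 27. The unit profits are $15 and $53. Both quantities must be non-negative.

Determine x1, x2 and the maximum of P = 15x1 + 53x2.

Corner points and P = 15x1 + 53x2:
  (0, 0) → P = 0
  (0, 19/9) → P = 1007/9
  (13/2, 0) → P = 195/2
  (5, 1) → P = 128
  (57/10, 3/5) → P = 1173/10

x1 = 5, x2 = 1, maximum P = 128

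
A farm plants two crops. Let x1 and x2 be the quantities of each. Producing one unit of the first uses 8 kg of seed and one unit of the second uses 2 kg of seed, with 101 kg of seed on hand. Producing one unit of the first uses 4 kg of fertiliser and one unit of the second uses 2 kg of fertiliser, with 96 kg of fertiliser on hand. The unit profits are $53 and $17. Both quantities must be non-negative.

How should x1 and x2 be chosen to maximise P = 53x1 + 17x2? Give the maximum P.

The optimum lies where 8x1 + 2x2 = 101 and 4x1 + 2x2 = 96.
Solving simultaneously gives x1 = 5/4, x2 = 91/2.

x1 = 5/4, x2 = 91/2, maximum P = 3359/4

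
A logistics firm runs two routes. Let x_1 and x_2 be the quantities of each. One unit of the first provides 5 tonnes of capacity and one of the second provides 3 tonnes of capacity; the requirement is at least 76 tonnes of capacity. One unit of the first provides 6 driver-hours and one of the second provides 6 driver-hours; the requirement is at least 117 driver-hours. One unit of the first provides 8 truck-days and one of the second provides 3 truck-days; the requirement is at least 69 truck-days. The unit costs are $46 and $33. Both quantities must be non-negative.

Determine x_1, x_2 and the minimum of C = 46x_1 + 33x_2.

x_1 = 35/4, x_2 = 43/4, minimum C = 3029/4

Corner points and C = 46x_1 + 33x_2:
  (0, 76/3) → C = 836
  (39/2, 0) → C = 897
  (35/4, 43/4) → C = 3029/4
The feasible region is unbounded (it extends along (0, 1), (1, 0)), but C strictly increases along every unbounded feasible direction, so there is no improving ray and the minimum is attained at a vertex.

The binding constraints are 5x_1 + 3x_2 = 76 and 6x_1 + 6x_2 = 117.
Solving simultaneously gives x_1 = 35/4, x_2 = 43/4.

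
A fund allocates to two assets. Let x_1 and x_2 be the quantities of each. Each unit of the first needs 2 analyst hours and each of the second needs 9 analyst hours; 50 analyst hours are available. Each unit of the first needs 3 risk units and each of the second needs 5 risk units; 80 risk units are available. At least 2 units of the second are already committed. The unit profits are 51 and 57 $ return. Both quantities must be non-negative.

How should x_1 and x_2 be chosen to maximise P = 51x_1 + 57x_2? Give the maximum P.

Feasible corners and P = 51x_1 + 57x_2:
  (0, 50/9) → P = 950/3
  (0, 2) → P = 114
  (16, 2) → P = 930

At the optimal vertex, 2x_1 + 9x_2 = 50 and x_2 = 2.
Solving simultaneously gives x_1 = 16, x_2 = 2.

x_1 = 16, x_2 = 2, maximum P = 930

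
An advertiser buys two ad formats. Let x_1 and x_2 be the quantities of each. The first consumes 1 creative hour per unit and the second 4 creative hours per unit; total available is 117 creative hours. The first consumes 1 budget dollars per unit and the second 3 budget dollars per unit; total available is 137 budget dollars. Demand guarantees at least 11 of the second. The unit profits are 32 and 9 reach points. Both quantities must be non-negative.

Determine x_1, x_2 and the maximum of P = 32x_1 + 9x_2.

x_1 = 73, x_2 = 11, maximum P = 2435

Corner points and P = 32x_1 + 9x_2:
  (0, 117/4) → P = 1053/4
  (0, 11) → P = 99
  (73, 11) → P = 2435

The binding constraints are x_1 + 4x_2 = 117 and x_2 = 11.
Solving simultaneously gives x_1 = 73, x_2 = 11.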